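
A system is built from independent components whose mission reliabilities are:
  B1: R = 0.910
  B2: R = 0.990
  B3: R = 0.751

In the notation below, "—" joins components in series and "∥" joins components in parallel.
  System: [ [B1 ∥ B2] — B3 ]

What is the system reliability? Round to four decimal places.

Parallel (B1 and B2): 1 − (1 − 0.910000)(1 − 0.990000) = 0.999100
Series ([0.999100] and B3): 0.999100 × 0.751000 = 0.7503

0.7503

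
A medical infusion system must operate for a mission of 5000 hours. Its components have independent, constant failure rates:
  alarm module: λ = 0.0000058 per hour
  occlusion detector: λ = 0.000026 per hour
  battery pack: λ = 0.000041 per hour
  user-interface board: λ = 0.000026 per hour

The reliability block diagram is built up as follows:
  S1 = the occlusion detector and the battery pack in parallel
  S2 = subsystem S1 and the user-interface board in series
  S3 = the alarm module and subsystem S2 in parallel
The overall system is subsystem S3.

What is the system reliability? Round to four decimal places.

0.9959

R(alarm module) = exp(−0.0000058 × 5000) = 0.971416
R(occlusion detector) = exp(−0.000026 × 5000) = 0.878095
R(battery pack) = exp(−0.000041 × 5000) = 0.814647
R(user-interface board) = exp(−0.000026 × 5000) = 0.878095
Parallel (occlusion detector and battery pack): 1 − (1 − 0.878095)(1 − 0.814647) = 0.977405
Series ([0.977405] and user-interface board): 0.977405 × 0.878095 = 0.858254
Parallel (alarm module and [0.858254]): 1 − (1 − 0.971416)(1 − 0.858254) = 0.9959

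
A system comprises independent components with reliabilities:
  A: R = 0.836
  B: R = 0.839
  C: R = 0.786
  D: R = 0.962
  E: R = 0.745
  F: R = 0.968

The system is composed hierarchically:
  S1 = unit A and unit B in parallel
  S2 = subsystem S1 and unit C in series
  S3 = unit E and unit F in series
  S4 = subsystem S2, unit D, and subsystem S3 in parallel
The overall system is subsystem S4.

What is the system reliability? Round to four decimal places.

Parallel (A and B): 1 − (1 − 0.836000)(1 − 0.839000) = 0.973596
Series ([0.973596] and C): 0.973596 × 0.786000 = 0.765246
Series (E and F): 0.745000 × 0.968000 = 0.721160
Parallel ([0.765246], D, and [0.721160]): 1 − (1 − 0.765246)(1 − 0.962000)(1 − 0.721160) = 0.9975

0.9975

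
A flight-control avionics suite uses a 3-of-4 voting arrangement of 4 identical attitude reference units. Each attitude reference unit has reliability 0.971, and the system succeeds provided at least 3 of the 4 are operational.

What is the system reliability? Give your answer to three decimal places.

R = Σ_{i=3}^{4} C(4,i) p^i (1−p)^{4−i} with p = 0.971
C(4,3)·0.971^3·0.029^1 = 0.10620
C(4,4)·0.971^4·0.029^0 = 0.88895
Sum = 0.995

0.995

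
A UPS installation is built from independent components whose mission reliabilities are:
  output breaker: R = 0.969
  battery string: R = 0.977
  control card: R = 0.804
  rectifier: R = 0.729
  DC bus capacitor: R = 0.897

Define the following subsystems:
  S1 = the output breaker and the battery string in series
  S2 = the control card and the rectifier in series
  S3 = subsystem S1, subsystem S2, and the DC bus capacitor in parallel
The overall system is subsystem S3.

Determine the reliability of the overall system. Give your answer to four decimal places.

0.9977

Series (output breaker and battery string): 0.969000 × 0.977000 = 0.946713
Series (control card and rectifier): 0.804000 × 0.729000 = 0.586116
Parallel ([0.946713], [0.586116], and DC bus capacitor): 1 − (1 − 0.946713)(1 − 0.586116)(1 − 0.897000) = 0.9977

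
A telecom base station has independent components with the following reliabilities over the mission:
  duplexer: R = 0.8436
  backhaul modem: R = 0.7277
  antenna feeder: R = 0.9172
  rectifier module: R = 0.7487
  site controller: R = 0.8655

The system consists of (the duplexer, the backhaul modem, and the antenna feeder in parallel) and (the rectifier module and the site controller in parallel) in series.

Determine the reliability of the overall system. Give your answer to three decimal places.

0.963

Parallel (duplexer, backhaul modem, and antenna feeder): 1 − (1 − 0.84360)(1 − 0.72770)(1 − 0.91720) = 0.99647
Parallel (rectifier module and site controller): 1 − (1 − 0.74870)(1 − 0.86550) = 0.96620
Series ([0.99647] and [0.96620]): 0.99647 × 0.96620 = 0.963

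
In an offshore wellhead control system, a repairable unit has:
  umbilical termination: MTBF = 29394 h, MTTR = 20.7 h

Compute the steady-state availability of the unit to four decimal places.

0.9993

A(umbilical termination) = MTBF/(MTBF+MTTR) = 29394/(29394+20.7) = 0.9993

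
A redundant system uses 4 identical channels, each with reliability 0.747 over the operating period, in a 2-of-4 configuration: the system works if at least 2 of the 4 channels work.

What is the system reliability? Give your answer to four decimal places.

R = Σ_{i=2}^{4} C(4,i) p^i (1−p)^{4−i} with p = 0.747
C(4,2)·0.747^2·0.253^2 = 0.214306
C(4,3)·0.747^3·0.253^1 = 0.421835
C(4,4)·0.747^4·0.253^0 = 0.311374
Sum = 0.9475

0.9475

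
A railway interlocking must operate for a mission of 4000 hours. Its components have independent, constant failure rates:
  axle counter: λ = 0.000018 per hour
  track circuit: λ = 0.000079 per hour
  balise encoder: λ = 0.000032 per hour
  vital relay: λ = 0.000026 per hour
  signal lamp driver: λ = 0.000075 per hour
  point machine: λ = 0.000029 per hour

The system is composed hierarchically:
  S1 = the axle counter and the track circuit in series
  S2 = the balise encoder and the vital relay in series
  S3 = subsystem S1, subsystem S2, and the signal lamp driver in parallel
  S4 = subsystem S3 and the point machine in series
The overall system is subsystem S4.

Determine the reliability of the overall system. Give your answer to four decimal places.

0.8751

R(axle counter) = exp(−0.000018 × 4000) = 0.930531
R(track circuit) = exp(−0.000079 × 4000) = 0.729059
R(balise encoder) = exp(−0.000032 × 4000) = 0.879853
R(vital relay) = exp(−0.000026 × 4000) = 0.901225
R(signal lamp driver) = exp(−0.000075 × 4000) = 0.740818
R(point machine) = exp(−0.000029 × 4000) = 0.890475
Series (axle counter and track circuit): 0.930531 × 0.729059 = 0.678412
Series (balise encoder and vital relay): 0.879853 × 0.901225 = 0.792946
Parallel ([0.678412], [0.792946], and signal lamp driver): 1 − (1 − 0.678412)(1 − 0.792946)(1 − 0.740818) = 0.982742
Series ([0.982742] and point machine): 0.982742 × 0.890475 = 0.8751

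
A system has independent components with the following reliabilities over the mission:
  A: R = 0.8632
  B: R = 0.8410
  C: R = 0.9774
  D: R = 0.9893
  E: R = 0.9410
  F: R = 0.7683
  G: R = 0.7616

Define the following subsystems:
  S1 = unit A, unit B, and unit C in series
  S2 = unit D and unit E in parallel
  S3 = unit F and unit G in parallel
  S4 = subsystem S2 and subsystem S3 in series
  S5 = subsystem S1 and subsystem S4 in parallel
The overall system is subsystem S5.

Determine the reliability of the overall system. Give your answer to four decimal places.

Series (A, B, and C): 0.863200 × 0.841000 × 0.977400 = 0.709545
Parallel (D and E): 1 − (1 − 0.989300)(1 − 0.941000) = 0.999369
Parallel (F and G): 1 − (1 − 0.768300)(1 − 0.761600) = 0.944763
Series ([0.999369] and [0.944763]): 0.999369 × 0.944763 = 0.944167
Parallel ([0.709545] and [0.944167]): 1 − (1 − 0.709545)(1 − 0.944167) = 0.9838

0.9838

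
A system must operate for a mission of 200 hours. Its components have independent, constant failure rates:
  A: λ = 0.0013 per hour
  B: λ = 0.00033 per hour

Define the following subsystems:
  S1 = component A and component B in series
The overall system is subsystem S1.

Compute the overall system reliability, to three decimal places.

R(A) = exp(−0.0013 × 200) = 0.77105
R(B) = exp(−0.00033 × 200) = 0.93613
Series (A and B): 0.77105 × 0.93613 = 0.722

0.722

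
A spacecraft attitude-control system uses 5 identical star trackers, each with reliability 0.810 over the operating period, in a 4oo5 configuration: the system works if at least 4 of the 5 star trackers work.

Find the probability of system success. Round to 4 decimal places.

0.7576

R = Σ_{i=4}^{5} C(5,i) p^i (1−p)^{5−i} with p = 0.810
C(5,4)·0.810^4·0.190^1 = 0.408944
C(5,5)·0.810^5·0.190^0 = 0.348678
Sum = 0.7576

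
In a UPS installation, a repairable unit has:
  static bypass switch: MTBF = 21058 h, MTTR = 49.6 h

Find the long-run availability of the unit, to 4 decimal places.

A(static bypass switch) = MTBF/(MTBF+MTTR) = 21058/(21058+49.6) = 0.9977

0.9977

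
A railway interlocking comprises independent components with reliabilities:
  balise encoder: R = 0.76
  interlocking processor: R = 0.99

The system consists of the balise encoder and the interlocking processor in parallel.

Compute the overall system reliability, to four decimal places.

0.9976

Parallel (balise encoder and interlocking processor): 1 − (1 − 0.760000)(1 − 0.990000) = 0.9976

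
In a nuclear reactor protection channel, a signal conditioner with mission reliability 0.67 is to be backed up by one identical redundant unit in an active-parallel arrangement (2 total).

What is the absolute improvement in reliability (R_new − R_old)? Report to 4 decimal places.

R_before = 0.67
R_after = 1 − (1 − 0.67)^2 = 0.8911
ΔR = 0.8911 − 0.67 = 0.2211

0.2211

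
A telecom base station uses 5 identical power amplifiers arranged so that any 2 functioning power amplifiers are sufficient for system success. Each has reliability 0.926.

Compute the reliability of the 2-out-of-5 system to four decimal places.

0.9999

R = Σ_{i=2}^{5} C(5,i) p^i (1−p)^{5−i} with p = 0.926
C(5,2)·0.926^2·0.074^3 = 0.003475
C(5,3)·0.926^3·0.074^2 = 0.043481
C(5,4)·0.926^4·0.074^1 = 0.272048
C(5,5)·0.926^5·0.074^0 = 0.680855
Sum = 0.9999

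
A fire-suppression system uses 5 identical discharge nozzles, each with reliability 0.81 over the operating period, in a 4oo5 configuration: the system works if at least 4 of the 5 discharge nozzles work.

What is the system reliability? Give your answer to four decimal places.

0.7576

R = Σ_{i=4}^{5} C(5,i) p^i (1−p)^{5−i} with p = 0.81
C(5,4)·0.81^4·0.19^1 = 0.408944
C(5,5)·0.81^5·0.19^0 = 0.348678
Sum = 0.7576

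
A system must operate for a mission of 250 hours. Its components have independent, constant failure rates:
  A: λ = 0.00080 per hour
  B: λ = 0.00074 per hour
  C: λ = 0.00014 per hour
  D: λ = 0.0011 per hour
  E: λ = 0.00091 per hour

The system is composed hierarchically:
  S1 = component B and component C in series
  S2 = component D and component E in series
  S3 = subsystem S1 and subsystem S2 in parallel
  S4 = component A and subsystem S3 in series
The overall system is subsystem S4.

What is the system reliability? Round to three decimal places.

R(A) = exp(−0.00080 × 250) = 0.81873
R(B) = exp(−0.00074 × 250) = 0.83110
R(C) = exp(−0.00014 × 250) = 0.96561
R(D) = exp(−0.0011 × 250) = 0.75957
R(E) = exp(−0.00091 × 250) = 0.79652
Series (B and C): 0.83110 × 0.96561 = 0.80252
Series (D and E): 0.75957 × 0.79652 = 0.60501
Parallel ([0.80252] and [0.60501]): 1 − (1 − 0.80252)(1 − 0.60501) = 0.92200
Series (A and [0.92200]): 0.81873 × 0.92200 = 0.755

0.755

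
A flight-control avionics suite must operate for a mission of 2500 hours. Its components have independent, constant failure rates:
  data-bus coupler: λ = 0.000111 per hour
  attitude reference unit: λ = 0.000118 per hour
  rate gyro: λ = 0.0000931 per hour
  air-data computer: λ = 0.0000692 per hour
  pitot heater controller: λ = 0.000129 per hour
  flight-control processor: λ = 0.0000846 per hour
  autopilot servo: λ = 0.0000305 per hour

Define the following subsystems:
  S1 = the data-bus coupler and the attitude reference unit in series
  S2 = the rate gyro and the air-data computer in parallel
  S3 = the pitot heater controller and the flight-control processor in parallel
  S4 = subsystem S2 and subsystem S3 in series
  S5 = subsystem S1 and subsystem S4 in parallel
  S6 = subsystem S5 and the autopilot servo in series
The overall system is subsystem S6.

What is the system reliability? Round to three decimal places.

0.893

R(data-bus coupler) = exp(−0.000111 × 2500) = 0.75768
R(attitude reference unit) = exp(−0.000118 × 2500) = 0.74453
R(rate gyro) = exp(−0.0000931 × 2500) = 0.79235
R(air-data computer) = exp(−0.0000692 × 2500) = 0.84114
R(pitot heater controller) = exp(−0.000129 × 2500) = 0.72434
R(flight-control processor) = exp(−0.0000846 × 2500) = 0.80937
R(autopilot servo) = exp(−0.0000305 × 2500) = 0.92658
Series (data-bus coupler and attitude reference unit): 0.75768 × 0.74453 = 0.56412
Parallel (rate gyro and air-data computer): 1 − (1 − 0.79235)(1 − 0.84114) = 0.96701
Parallel (pitot heater controller and flight-control processor): 1 − (1 − 0.72434)(1 − 0.80937) = 0.94745
Series ([0.96701] and [0.94745]): 0.96701 × 0.94745 = 0.91619
Parallel ([0.56412] and [0.91619]): 1 − (1 − 0.56412)(1 − 0.91619) = 0.96347
Series ([0.96347] and autopilot servo): 0.96347 × 0.92658 = 0.893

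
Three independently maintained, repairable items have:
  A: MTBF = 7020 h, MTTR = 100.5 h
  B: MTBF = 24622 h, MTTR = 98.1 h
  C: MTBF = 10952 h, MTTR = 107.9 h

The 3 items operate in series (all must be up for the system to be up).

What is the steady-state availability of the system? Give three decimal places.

0.972

A(A) = MTBF/(MTBF+MTTR) = 7020/(7020+100.5) = 0.985886
A(B) = MTBF/(MTBF+MTTR) = 24622/(24622+98.1) = 0.996032
A(C) = MTBF/(MTBF+MTTR) = 10952/(10952+107.9) = 0.990244
Series availability: 0.985886 × 0.996032 × 0.990244 = 0.972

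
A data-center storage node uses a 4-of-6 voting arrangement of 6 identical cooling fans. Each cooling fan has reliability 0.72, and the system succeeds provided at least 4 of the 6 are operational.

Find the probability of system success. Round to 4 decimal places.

0.7804

R = Σ_{i=4}^{6} C(6,i) p^i (1−p)^{6−i} with p = 0.72
C(6,4)·0.72^4·0.28^2 = 0.316037
C(6,5)·0.72^5·0.28^1 = 0.325066
C(6,6)·0.72^6·0.28^0 = 0.139314
Sum = 0.7804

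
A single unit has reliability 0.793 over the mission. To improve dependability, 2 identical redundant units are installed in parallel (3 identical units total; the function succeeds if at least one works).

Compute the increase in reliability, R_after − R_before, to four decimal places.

R_before = 0.793
R_after = 1 − (1 − 0.793)^3 = 0.9911
ΔR = 0.9911 − 0.793 = 0.1981

0.1981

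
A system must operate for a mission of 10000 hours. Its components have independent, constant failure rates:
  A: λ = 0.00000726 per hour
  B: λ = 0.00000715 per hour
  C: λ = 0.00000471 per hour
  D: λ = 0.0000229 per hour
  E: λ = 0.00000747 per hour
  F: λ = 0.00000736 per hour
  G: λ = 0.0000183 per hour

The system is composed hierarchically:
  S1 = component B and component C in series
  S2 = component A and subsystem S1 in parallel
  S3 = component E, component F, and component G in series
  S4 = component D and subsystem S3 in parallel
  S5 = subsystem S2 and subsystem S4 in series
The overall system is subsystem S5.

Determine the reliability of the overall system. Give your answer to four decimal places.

R(A) = exp(−0.00000726 × 10000) = 0.929973
R(B) = exp(−0.00000715 × 10000) = 0.930996
R(C) = exp(−0.00000471 × 10000) = 0.953992
R(D) = exp(−0.0000229 × 10000) = 0.795329
R(E) = exp(−0.00000747 × 10000) = 0.928022
R(F) = exp(−0.00000736 × 10000) = 0.929043
R(G) = exp(−0.0000183 × 10000) = 0.832768
Series (B and C): 0.930996 × 0.953992 = 0.888163
Parallel (A and [0.888163]): 1 − (1 − 0.929973)(1 − 0.888163) = 0.992168
Series (E, F, and G): 0.928022 × 0.929043 × 0.832768 = 0.717990
Parallel (D and [0.717990]): 1 − (1 − 0.795329)(1 − 0.717990) = 0.942281
Series ([0.992168] and [0.942281]): 0.992168 × 0.942281 = 0.9349

0.9349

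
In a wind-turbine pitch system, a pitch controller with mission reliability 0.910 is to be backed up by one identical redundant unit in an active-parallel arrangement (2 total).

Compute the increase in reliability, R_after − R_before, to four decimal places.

0.0819

R_before = 0.910
R_after = 1 − (1 − 0.910)^2 = 0.9919
ΔR = 0.9919 − 0.910 = 0.0819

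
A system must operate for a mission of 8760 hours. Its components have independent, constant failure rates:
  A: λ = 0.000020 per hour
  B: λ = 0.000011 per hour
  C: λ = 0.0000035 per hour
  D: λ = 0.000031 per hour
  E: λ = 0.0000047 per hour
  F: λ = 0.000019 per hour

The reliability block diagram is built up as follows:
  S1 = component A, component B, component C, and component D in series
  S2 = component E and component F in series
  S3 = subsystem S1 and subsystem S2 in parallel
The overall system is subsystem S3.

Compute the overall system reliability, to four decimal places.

0.9181

R(A) = exp(−0.000020 × 8760) = 0.839289
R(B) = exp(−0.000011 × 8760) = 0.908137
R(C) = exp(−0.0000035 × 8760) = 0.969805
R(D) = exp(−0.000031 × 8760) = 0.762190
R(E) = exp(−0.0000047 × 8760) = 0.959664
R(F) = exp(−0.000019 × 8760) = 0.846674
Series (A, B, C, and D): 0.839289 × 0.908137 × 0.969805 × 0.762190 = 0.563392
Series (E and F): 0.959664 × 0.846674 = 0.812523
Parallel ([0.563392] and [0.812523]): 1 − (1 − 0.563392)(1 − 0.812523) = 0.9181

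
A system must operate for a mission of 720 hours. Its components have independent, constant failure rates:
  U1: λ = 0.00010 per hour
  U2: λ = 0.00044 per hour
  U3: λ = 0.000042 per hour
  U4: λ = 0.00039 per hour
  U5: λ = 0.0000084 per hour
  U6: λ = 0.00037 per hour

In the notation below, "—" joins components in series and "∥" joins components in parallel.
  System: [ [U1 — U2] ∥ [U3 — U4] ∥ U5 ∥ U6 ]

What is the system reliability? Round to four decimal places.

R(U1) = exp(−0.00010 × 720) = 0.930531
R(U2) = exp(−0.00044 × 720) = 0.728476
R(U3) = exp(−0.000042 × 720) = 0.970213
R(U4) = exp(−0.00039 × 720) = 0.755179
R(U5) = exp(−0.0000084 × 720) = 0.993970
R(U6) = exp(−0.00037 × 720) = 0.766133
Series (U1 and U2): 0.930531 × 0.728476 = 0.677870
Series (U3 and U4): 0.970213 × 0.755179 = 0.732684
Parallel ([0.677870], [0.732684], U5, and U6): 1 − (1 − 0.677870)(1 − 0.732684)(1 − 0.993970)(1 − 0.766133) = 0.9999

0.9999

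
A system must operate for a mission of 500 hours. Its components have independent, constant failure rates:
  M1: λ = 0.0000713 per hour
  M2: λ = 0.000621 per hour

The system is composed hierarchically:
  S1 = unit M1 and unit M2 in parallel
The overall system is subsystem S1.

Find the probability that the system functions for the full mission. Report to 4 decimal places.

0.9907

R(M1) = exp(−0.0000713 × 500) = 0.964978
R(M2) = exp(−0.000621 × 500) = 0.733080
Parallel (M1 and M2): 1 − (1 − 0.964978)(1 − 0.733080) = 0.9907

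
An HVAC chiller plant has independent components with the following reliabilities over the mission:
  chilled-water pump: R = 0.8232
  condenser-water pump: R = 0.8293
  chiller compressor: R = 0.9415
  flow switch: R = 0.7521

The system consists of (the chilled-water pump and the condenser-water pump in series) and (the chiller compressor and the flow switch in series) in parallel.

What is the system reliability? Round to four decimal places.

Series (chilled-water pump and condenser-water pump): 0.823200 × 0.829300 = 0.682680
Series (chiller compressor and flow switch): 0.941500 × 0.752100 = 0.708102
Parallel ([0.682680] and [0.708102]): 1 − (1 − 0.682680)(1 − 0.708102) = 0.9074

0.9074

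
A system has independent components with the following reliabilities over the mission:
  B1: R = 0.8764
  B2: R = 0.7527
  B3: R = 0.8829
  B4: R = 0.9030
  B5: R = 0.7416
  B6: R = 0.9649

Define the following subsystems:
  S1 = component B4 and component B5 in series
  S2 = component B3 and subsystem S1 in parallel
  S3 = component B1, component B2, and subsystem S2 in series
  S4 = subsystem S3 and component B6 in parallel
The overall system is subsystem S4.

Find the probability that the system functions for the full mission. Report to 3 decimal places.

0.987

Series (B4 and B5): 0.90300 × 0.74160 = 0.66966
Parallel (B3 and [0.66966]): 1 − (1 − 0.88290)(1 − 0.66966) = 0.96132
Series (B1, B2, and [0.96132]): 0.87640 × 0.75270 × 0.96132 = 0.63415
Parallel ([0.63415] and B6): 1 − (1 − 0.63415)(1 − 0.96490) = 0.987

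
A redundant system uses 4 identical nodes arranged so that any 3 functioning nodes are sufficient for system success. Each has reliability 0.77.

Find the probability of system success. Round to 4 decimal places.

0.7715

R = Σ_{i=3}^{4} C(4,i) p^i (1−p)^{4−i} with p = 0.77
C(4,3)·0.77^3·0.23^1 = 0.420010
C(4,4)·0.77^4·0.23^0 = 0.351530
Sum = 0.7715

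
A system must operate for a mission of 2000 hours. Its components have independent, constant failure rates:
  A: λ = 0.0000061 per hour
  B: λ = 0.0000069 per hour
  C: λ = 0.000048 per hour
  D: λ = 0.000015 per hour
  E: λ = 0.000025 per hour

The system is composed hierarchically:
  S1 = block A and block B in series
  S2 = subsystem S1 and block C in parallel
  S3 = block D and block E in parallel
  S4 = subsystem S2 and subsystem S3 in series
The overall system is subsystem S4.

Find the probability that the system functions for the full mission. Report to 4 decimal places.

R(A) = exp(−0.0000061 × 2000) = 0.987874
R(B) = exp(−0.0000069 × 2000) = 0.986295
R(C) = exp(−0.000048 × 2000) = 0.908464
R(D) = exp(−0.000015 × 2000) = 0.970446
R(E) = exp(−0.000025 × 2000) = 0.951229
Series (A and B): 0.987874 × 0.986295 = 0.974335
Parallel ([0.974335] and C): 1 − (1 − 0.974335)(1 − 0.908464) = 0.997651
Parallel (D and E): 1 − (1 − 0.970446)(1 − 0.951229) = 0.998559
Series ([0.997651] and [0.998559]): 0.997651 × 0.998559 = 0.9962

0.9962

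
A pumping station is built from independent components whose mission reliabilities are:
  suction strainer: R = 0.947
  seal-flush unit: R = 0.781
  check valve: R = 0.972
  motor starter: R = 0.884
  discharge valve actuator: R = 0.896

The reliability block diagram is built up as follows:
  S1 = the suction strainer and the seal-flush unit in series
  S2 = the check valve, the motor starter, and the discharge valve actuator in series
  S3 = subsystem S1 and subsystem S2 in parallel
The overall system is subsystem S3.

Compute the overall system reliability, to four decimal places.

Series (suction strainer and seal-flush unit): 0.947000 × 0.781000 = 0.739607
Series (check valve, motor starter, and discharge valve actuator): 0.972000 × 0.884000 × 0.896000 = 0.769886
Parallel ([0.739607] and [0.769886]): 1 − (1 − 0.739607)(1 − 0.769886) = 0.9401

0.9401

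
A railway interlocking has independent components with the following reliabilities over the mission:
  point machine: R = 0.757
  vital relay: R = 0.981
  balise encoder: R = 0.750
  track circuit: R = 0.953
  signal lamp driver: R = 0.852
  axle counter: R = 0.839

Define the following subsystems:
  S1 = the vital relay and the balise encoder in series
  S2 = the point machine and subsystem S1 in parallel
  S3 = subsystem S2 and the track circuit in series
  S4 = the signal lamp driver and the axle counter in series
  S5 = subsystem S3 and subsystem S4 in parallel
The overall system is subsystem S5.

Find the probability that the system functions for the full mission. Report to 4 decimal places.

Series (vital relay and balise encoder): 0.981000 × 0.750000 = 0.735750
Parallel (point machine and [0.735750]): 1 − (1 − 0.757000)(1 − 0.735750) = 0.935787
Series ([0.935787] and track circuit): 0.935787 × 0.953000 = 0.891805
Series (signal lamp driver and axle counter): 0.852000 × 0.839000 = 0.714828
Parallel ([0.891805] and [0.714828]): 1 − (1 − 0.891805)(1 − 0.714828) = 0.9691

0.9691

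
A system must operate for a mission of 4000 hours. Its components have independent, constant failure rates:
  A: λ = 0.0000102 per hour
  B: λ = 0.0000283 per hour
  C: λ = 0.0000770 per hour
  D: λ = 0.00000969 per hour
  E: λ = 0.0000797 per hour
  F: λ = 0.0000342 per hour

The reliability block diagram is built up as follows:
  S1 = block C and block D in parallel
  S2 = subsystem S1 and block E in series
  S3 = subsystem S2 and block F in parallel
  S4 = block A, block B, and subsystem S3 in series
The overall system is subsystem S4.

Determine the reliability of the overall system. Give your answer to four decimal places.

0.8265

R(A) = exp(−0.0000102 × 4000) = 0.960021
R(B) = exp(−0.0000283 × 4000) = 0.892972
R(C) = exp(−0.0000770 × 4000) = 0.734915
R(D) = exp(−0.00000969 × 4000) = 0.961982
R(E) = exp(−0.0000797 × 4000) = 0.727021
R(F) = exp(−0.0000342 × 4000) = 0.872145
Parallel (C and D): 1 − (1 − 0.734915)(1 − 0.961982) = 0.989922
Series ([0.989922] and E): 0.989922 × 0.727021 = 0.719694
Parallel ([0.719694] and F): 1 − (1 − 0.719694)(1 − 0.872145) = 0.964161
Series (A, B, and [0.964161]): 0.960021 × 0.892972 × 0.964161 = 0.8265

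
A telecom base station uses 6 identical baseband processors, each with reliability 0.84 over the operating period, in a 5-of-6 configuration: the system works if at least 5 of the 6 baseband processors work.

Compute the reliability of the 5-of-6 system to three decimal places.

R = Σ_{i=5}^{6} C(6,i) p^i (1−p)^{6−i} with p = 0.84
C(6,5)·0.84^5·0.16^1 = 0.40148
C(6,6)·0.84^6·0.16^0 = 0.35130
Sum = 0.753

0.753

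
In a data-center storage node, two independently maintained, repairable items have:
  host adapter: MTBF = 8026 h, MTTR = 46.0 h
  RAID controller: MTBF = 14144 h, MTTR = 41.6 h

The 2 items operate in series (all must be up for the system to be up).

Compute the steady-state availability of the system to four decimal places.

A(host adapter) = MTBF/(MTBF+MTTR) = 8026/(8026+46.0) = 0.994301
A(RAID controller) = MTBF/(MTBF+MTTR) = 14144/(14144+41.6) = 0.997067
Series availability: 0.994301 × 0.997067 = 0.9914

0.9914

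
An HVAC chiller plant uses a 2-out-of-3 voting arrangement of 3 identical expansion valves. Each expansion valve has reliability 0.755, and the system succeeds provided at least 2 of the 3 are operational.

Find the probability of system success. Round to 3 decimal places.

0.849

R = Σ_{i=2}^{3} C(3,i) p^i (1−p)^{3−i} with p = 0.755
C(3,2)·0.755^2·0.245^1 = 0.41897
C(3,3)·0.755^3·0.245^0 = 0.43037
Sum = 0.849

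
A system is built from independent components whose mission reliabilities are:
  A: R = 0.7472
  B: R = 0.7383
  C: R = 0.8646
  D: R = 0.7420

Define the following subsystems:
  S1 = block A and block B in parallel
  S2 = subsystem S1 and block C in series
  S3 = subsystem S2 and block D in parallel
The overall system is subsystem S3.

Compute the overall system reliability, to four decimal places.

Parallel (A and B): 1 − (1 − 0.747200)(1 − 0.738300) = 0.933842
Series ([0.933842] and C): 0.933842 × 0.864600 = 0.807400
Parallel ([0.807400] and D): 1 − (1 − 0.807400)(1 − 0.742000) = 0.9503

0.9503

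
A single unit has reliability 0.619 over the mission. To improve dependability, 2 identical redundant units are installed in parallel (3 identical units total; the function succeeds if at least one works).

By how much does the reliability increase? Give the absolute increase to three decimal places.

R_before = 0.619
R_after = 1 − (1 − 0.619)^3 = 0.945
ΔR = 0.945 − 0.619 = 0.326

0.326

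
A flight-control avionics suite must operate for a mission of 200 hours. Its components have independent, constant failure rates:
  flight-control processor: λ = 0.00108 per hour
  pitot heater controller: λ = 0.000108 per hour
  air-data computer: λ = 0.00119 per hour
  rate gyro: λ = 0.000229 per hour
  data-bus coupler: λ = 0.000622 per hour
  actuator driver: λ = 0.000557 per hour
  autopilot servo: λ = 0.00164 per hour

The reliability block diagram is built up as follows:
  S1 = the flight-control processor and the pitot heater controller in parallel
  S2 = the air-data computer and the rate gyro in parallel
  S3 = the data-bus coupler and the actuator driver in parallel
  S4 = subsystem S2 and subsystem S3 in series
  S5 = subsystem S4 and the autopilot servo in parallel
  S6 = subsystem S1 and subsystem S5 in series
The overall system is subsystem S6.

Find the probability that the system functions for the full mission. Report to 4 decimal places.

0.9898

R(flight-control processor) = exp(−0.00108 × 200) = 0.805735
R(pitot heater controller) = exp(−0.000108 × 200) = 0.978632
R(air-data computer) = exp(−0.00119 × 200) = 0.788203
R(rate gyro) = exp(−0.000229 × 200) = 0.955233
R(data-bus coupler) = exp(−0.000622 × 200) = 0.883027
R(actuator driver) = exp(−0.000557 × 200) = 0.894581
R(autopilot servo) = exp(−0.00164 × 200) = 0.720363
Parallel (flight-control processor and pitot heater controller): 1 − (1 − 0.805735)(1 − 0.978632) = 0.995849
Parallel (air-data computer and rate gyro): 1 − (1 − 0.788203)(1 − 0.955233) = 0.990518
Parallel (data-bus coupler and actuator driver): 1 − (1 − 0.883027)(1 − 0.894581) = 0.987669
Series ([0.990518] and [0.987669]): 0.990518 × 0.987669 = 0.978304
Parallel ([0.978304] and autopilot servo): 1 − (1 − 0.978304)(1 − 0.720363) = 0.993933
Series ([0.995849] and [0.993933]): 0.995849 × 0.993933 = 0.9898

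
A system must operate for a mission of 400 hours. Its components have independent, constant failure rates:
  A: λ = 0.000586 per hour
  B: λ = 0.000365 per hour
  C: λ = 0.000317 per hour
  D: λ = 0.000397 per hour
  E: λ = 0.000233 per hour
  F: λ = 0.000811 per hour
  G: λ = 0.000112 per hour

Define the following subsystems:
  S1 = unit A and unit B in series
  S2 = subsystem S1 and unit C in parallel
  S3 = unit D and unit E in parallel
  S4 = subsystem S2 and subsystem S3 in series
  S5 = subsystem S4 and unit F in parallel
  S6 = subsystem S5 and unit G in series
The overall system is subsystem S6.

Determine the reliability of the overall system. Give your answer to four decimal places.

0.9429

R(A) = exp(−0.000586 × 400) = 0.791045
R(B) = exp(−0.000365 × 400) = 0.864158
R(C) = exp(−0.000317 × 400) = 0.880910
R(D) = exp(−0.000397 × 400) = 0.853167
R(E) = exp(−0.000233 × 400) = 0.911011
R(F) = exp(−0.000811 × 400) = 0.722961
R(G) = exp(−0.000112 × 400) = 0.956189
Series (A and B): 0.791045 × 0.864158 = 0.683588
Parallel ([0.683588] and C): 1 − (1 − 0.683588)(1 − 0.880910) = 0.962318
Parallel (D and E): 1 − (1 − 0.853167)(1 − 0.911011) = 0.986933
Series ([0.962318] and [0.986933]): 0.962318 × 0.986933 = 0.949743
Parallel ([0.949743] and F): 1 − (1 − 0.949743)(1 − 0.722961) = 0.986077
Series ([0.986077] and G): 0.986077 × 0.956189 = 0.9429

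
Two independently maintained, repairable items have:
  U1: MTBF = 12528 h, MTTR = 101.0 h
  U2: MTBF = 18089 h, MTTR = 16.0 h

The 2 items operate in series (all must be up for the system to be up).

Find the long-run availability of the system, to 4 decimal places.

0.9911

A(U1) = MTBF/(MTBF+MTTR) = 12528/(12528+101.0) = 0.992003
A(U2) = MTBF/(MTBF+MTTR) = 18089/(18089+16.0) = 0.999116
Series availability: 0.992003 × 0.999116 = 0.9911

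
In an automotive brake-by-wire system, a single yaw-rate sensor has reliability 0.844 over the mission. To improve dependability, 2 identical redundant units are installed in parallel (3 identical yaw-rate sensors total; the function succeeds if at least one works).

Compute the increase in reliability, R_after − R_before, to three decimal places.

0.152

R_before = 0.844
R_after = 1 − (1 − 0.844)^3 = 0.996
ΔR = 0.996 − 0.844 = 0.152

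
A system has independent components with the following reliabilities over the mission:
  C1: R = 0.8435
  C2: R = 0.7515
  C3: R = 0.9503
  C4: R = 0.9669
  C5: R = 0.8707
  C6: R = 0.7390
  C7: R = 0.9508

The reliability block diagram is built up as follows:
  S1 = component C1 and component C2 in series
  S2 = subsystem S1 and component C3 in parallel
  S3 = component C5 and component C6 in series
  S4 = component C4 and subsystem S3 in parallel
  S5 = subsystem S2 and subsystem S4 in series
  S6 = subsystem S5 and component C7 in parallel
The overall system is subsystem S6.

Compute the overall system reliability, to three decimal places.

0.999

Series (C1 and C2): 0.84350 × 0.75150 = 0.63389
Parallel ([0.63389] and C3): 1 − (1 − 0.63389)(1 − 0.95030) = 0.98180
Series (C5 and C6): 0.87070 × 0.73900 = 0.64345
Parallel (C4 and [0.64345]): 1 − (1 − 0.96690)(1 − 0.64345) = 0.98820
Series ([0.98180] and [0.98820]): 0.98180 × 0.98820 = 0.97021
Parallel ([0.97021] and C7): 1 − (1 − 0.97021)(1 − 0.95080) = 0.999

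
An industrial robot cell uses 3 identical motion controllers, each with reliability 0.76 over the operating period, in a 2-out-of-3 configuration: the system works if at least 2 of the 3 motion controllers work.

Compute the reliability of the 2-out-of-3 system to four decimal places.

0.8548

R = Σ_{i=2}^{3} C(3,i) p^i (1−p)^{3−i} with p = 0.76
C(3,2)·0.76^2·0.24^1 = 0.415872
C(3,3)·0.76^3·0.24^0 = 0.438976
Sum = 0.8548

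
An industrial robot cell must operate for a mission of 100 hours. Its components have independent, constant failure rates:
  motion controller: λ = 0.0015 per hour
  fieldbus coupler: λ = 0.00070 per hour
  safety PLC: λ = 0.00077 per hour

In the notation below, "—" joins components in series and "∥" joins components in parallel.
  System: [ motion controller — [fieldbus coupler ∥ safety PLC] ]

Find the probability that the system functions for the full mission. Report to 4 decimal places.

R(motion controller) = exp(−0.0015 × 100) = 0.860708
R(fieldbus coupler) = exp(−0.00070 × 100) = 0.932394
R(safety PLC) = exp(−0.00077 × 100) = 0.925890
Parallel (fieldbus coupler and safety PLC): 1 − (1 − 0.932394)(1 − 0.925890) = 0.994990
Series (motion controller and [0.994990]): 0.860708 × 0.994990 = 0.8564

0.8564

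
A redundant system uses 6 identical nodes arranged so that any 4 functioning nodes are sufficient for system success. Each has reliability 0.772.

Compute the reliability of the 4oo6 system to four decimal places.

0.8638

R = Σ_{i=4}^{6} C(6,i) p^i (1−p)^{6−i} with p = 0.772
C(6,4)·0.772^4·0.228^2 = 0.276968
C(6,5)·0.772^5·0.228^1 = 0.375122
C(6,6)·0.772^6·0.228^0 = 0.211692
Sum = 0.8638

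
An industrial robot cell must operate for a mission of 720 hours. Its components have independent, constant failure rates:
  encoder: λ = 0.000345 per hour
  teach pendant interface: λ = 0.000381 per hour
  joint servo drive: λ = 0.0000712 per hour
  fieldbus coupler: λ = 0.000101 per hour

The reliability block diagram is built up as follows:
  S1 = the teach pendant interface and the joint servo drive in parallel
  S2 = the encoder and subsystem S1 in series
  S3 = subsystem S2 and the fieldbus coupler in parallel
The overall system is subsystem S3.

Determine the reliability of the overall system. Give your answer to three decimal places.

0.984

R(encoder) = exp(−0.000345 × 720) = 0.78005
R(teach pendant interface) = exp(−0.000381 × 720) = 0.76009
R(joint servo drive) = exp(−0.0000712 × 720) = 0.95003
R(fieldbus coupler) = exp(−0.000101 × 720) = 0.92986
Parallel (teach pendant interface and joint servo drive): 1 − (1 − 0.76009)(1 − 0.95003) = 0.98801
Series (encoder and [0.98801]): 0.78005 × 0.98801 = 0.77070
Parallel ([0.77070] and fieldbus coupler): 1 − (1 − 0.77070)(1 − 0.92986) = 0.984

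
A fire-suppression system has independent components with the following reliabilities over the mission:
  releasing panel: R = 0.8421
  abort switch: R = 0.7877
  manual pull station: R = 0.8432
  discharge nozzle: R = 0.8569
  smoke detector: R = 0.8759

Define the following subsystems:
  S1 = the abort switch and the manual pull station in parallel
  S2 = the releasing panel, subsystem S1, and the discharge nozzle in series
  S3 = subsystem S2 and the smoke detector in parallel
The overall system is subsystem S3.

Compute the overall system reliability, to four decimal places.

0.9625

Parallel (abort switch and manual pull station): 1 − (1 − 0.787700)(1 − 0.843200) = 0.966711
Series (releasing panel, [0.966711], and discharge nozzle): 0.842100 × 0.966711 × 0.856900 = 0.697574
Parallel ([0.697574] and smoke detector): 1 − (1 − 0.697574)(1 − 0.875900) = 0.9625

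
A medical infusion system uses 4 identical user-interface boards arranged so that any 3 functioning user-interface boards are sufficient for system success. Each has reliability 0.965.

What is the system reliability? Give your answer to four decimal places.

R = Σ_{i=3}^{4} C(4,i) p^i (1−p)^{4−i} with p = 0.965
C(4,3)·0.965^3·0.035^1 = 0.125808
C(4,4)·0.965^4·0.035^0 = 0.867180
Sum = 0.9930

0.9930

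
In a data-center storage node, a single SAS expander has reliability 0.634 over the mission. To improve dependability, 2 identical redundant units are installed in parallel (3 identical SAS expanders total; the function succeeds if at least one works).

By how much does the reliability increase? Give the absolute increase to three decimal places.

R_before = 0.634
R_after = 1 − (1 − 0.634)^3 = 0.951
ΔR = 0.951 − 0.634 = 0.317

0.317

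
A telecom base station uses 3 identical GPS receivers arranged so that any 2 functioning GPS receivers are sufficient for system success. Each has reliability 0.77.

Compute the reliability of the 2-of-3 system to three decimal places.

0.866

R = Σ_{i=2}^{3} C(3,i) p^i (1−p)^{3−i} with p = 0.77
C(3,2)·0.77^2·0.23^1 = 0.40910
C(3,3)·0.77^3·0.23^0 = 0.45653
Sum = 0.866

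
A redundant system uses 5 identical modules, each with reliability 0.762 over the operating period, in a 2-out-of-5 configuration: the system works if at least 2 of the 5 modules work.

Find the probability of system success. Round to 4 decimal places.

0.9870

R = Σ_{i=2}^{5} C(5,i) p^i (1−p)^{5−i} with p = 0.762
C(5,2)·0.762^2·0.238^3 = 0.078278
C(5,3)·0.762^3·0.238^2 = 0.250622
C(5,4)·0.762^4·0.238^1 = 0.401205
C(5,5)·0.762^5·0.238^0 = 0.256906
Sum = 0.9870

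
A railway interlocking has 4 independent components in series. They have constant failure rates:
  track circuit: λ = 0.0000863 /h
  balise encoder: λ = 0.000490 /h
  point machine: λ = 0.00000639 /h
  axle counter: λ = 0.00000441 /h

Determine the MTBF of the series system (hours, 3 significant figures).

1700

Series of exponential components: λ_sys = Σ λ_i
λ_sys = 0.0000863 + 0.000490 + 0.00000639 + 0.00000441 = 5.8710e-04 /h
MTBF = 1 / λ_sys = 1700 h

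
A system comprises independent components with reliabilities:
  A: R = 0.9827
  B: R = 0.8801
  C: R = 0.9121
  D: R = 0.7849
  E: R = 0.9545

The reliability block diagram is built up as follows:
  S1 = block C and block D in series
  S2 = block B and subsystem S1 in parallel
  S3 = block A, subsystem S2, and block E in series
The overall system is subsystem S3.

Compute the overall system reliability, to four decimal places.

0.9060

Series (C and D): 0.912100 × 0.784900 = 0.715907
Parallel (B and [0.715907]): 1 − (1 − 0.880100)(1 − 0.715907) = 0.965937
Series (A, [0.965937], and E): 0.982700 × 0.965937 × 0.954500 = 0.9060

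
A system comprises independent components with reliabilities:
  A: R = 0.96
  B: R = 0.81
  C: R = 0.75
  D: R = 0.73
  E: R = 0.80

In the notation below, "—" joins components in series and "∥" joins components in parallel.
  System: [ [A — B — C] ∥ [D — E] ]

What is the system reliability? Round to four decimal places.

Series (A, B, and C): 0.960000 × 0.810000 × 0.750000 = 0.583200
Series (D and E): 0.730000 × 0.800000 = 0.584000
Parallel ([0.583200] and [0.584000]): 1 − (1 − 0.583200)(1 − 0.584000) = 0.8266

0.8266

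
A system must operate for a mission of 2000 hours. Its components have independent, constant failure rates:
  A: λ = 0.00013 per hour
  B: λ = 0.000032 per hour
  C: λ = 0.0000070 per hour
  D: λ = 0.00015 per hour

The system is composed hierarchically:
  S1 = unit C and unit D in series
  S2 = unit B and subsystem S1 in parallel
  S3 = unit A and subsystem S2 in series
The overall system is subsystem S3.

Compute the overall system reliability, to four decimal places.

R(A) = exp(−0.00013 × 2000) = 0.771052
R(B) = exp(−0.000032 × 2000) = 0.938005
R(C) = exp(−0.0000070 × 2000) = 0.986098
R(D) = exp(−0.00015 × 2000) = 0.740818
Series (C and D): 0.986098 × 0.740818 = 0.730519
Parallel (B and [0.730519]): 1 − (1 − 0.938005)(1 − 0.730519) = 0.983294
Series (A and [0.983294]): 0.771052 × 0.983294 = 0.7582

0.7582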